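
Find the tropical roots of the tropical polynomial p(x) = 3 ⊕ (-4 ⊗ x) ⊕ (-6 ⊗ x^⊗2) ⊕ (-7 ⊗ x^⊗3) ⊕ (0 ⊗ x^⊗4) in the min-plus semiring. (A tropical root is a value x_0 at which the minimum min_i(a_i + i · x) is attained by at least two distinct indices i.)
Roots: {-7, 1, 2, 7}

Each tropical root is a break point of the lower envelope of the lines y = a_i + i · x (there are 5 lines, with slopes 0, 1, ..., 4). Only the lines that attain the minimum somewhere contribute to roots; other lines are dominated. Here the surviving (envelope) indices are i = 4, i = 3, i = 2, i = 1, i = 0.
Intersections between consecutive envelope lines give the roots: for adjacent envelope indices i < j the intersection is x = (a_i − a_j) / (j − i). Reading off the sorted break points: {-7, 1, 2, 7}.
Verification: at each break x_0, at least two indices attain the minimum of min_i(a_i + i · x_0).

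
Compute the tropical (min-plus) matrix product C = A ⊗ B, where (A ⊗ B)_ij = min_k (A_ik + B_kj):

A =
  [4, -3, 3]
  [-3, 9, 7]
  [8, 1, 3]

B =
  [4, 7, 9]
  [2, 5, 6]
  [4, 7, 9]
A ⊗ B =
  [-1, 2, 3]
  [1, 4, 6]
  [3, 6, 7]

Apply the min-plus product entry-by-entry:
  C[0][0] = min over k of (A[0][0] + B[0][0] = 4 + 4 = 8, A[0][1] + B[1][0] = -3 + 2 = -1, A[0][2] + B[2][0] = 3 + 4 = 7) = -1 (attained at k = 1)
  C[0][1] = min over k of (A[0][0] + B[0][1] = 4 + 7 = 11, A[0][1] + B[1][1] = -3 + 5 = 2, A[0][2] + B[2][1] = 3 + 7 = 10) = 2 (attained at k = 1)
  C[0][2] = min over k of (A[0][0] + B[0][2] = 4 + 9 = 13, A[0][1] + B[1][2] = -3 + 6 = 3, A[0][2] + B[2][2] = 3 + 9 = 12) = 3 (attained at k = 1)
  C[1][0] = min over k of (A[1][0] + B[0][0] = -3 + 4 = 1, A[1][1] + B[1][0] = 9 + 2 = 11, A[1][2] + B[2][0] = 7 + 4 = 11) = 1 (attained at k = 0)
  C[1][1] = min over k of (A[1][0] + B[0][1] = -3 + 7 = 4, A[1][1] + B[1][1] = 9 + 5 = 14, A[1][2] + B[2][1] = 7 + 7 = 14) = 4 (attained at k = 0)
  C[1][2] = min over k of (A[1][0] + B[0][2] = -3 + 9 = 6, A[1][1] + B[1][2] = 9 + 6 = 15, A[1][2] + B[2][2] = 7 + 9 = 16) = 6 (attained at k = 0)
  C[2][0] = min over k of (A[2][0] + B[0][0] = 8 + 4 = 12, A[2][1] + B[1][0] = 1 + 2 = 3, A[2][2] + B[2][0] = 3 + 4 = 7) = 3 (attained at k = 1)
  C[2][1] = min over k of (A[2][0] + B[0][1] = 8 + 7 = 15, A[2][1] + B[1][1] = 1 + 5 = 6, A[2][2] + B[2][1] = 3 + 7 = 10) = 6 (attained at k = 1)
  C[2][2] = min over k of (A[2][0] + B[0][2] = 8 + 9 = 17, A[2][1] + B[1][2] = 1 + 6 = 7, A[2][2] + B[2][2] = 3 + 9 = 12) = 7 (attained at k = 1)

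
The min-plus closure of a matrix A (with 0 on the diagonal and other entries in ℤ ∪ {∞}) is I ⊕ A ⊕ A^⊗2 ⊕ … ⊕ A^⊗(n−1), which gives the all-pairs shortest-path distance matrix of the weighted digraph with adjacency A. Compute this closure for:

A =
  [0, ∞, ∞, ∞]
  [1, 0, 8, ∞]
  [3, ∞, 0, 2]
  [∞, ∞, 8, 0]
Closure =
  [0, ∞, ∞, ∞]
  [1, 0, 8, 10]
  [3, ∞, 0, 2]
  [11, ∞, 8, 0]

This is the Floyd-Warshall all-pairs shortest-path computation. For each intermediate vertex k = 0, 1, …, 3, update dist[i][j] ← min(dist[i][j], dist[i][k] + dist[k][j]). The final matrix gives, for each (i, j), the minimum total weight of any directed path from i to j (possibly empty when i = j).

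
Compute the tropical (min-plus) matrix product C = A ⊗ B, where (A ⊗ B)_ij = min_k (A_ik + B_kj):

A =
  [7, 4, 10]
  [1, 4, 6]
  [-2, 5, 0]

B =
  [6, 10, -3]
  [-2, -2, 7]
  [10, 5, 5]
A ⊗ B =
  [2, 2, 4]
  [2, 2, -2]
  [3, 3, -5]

Apply the min-plus product entry-by-entry:
  C[0][0] = min over k of (A[0][0] + B[0][0] = 7 + 6 = 13, A[0][1] + B[1][0] = 4 + -2 = 2, A[0][2] + B[2][0] = 10 + 10 = 20) = 2 (attained at k = 1)
  C[0][1] = min over k of (A[0][0] + B[0][1] = 7 + 10 = 17, A[0][1] + B[1][1] = 4 + -2 = 2, A[0][2] + B[2][1] = 10 + 5 = 15) = 2 (attained at k = 1)
  C[0][2] = min over k of (A[0][0] + B[0][2] = 7 + -3 = 4, A[0][1] + B[1][2] = 4 + 7 = 11, A[0][2] + B[2][2] = 10 + 5 = 15) = 4 (attained at k = 0)
  C[1][0] = min over k of (A[1][0] + B[0][0] = 1 + 6 = 7, A[1][1] + B[1][0] = 4 + -2 = 2, A[1][2] + B[2][0] = 6 + 10 = 16) = 2 (attained at k = 1)
  C[1][1] = min over k of (A[1][0] + B[0][1] = 1 + 10 = 11, A[1][1] + B[1][1] = 4 + -2 = 2, A[1][2] + B[2][1] = 6 + 5 = 11) = 2 (attained at k = 1)
  C[1][2] = min over k of (A[1][0] + B[0][2] = 1 + -3 = -2, A[1][1] + B[1][2] = 4 + 7 = 11, A[1][2] + B[2][2] = 6 + 5 = 11) = -2 (attained at k = 0)
  C[2][0] = min over k of (A[2][0] + B[0][0] = -2 + 6 = 4, A[2][1] + B[1][0] = 5 + -2 = 3, A[2][2] + B[2][0] = 0 + 10 = 10) = 3 (attained at k = 1)
  C[2][1] = min over k of (A[2][0] + B[0][1] = -2 + 10 = 8, A[2][1] + B[1][1] = 5 + -2 = 3, A[2][2] + B[2][1] = 0 + 5 = 5) = 3 (attained at k = 1)
  C[2][2] = min over k of (A[2][0] + B[0][2] = -2 + -3 = -5, A[2][1] + B[1][2] = 5 + 7 = 12, A[2][2] + B[2][2] = 0 + 5 = 5) = -5 (attained at k = 0)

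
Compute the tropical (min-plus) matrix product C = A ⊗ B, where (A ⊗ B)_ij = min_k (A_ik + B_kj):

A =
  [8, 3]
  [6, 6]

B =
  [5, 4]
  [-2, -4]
A ⊗ B =
  [1, -1]
  [4, 2]

Apply the min-plus product entry-by-entry:
  C[0][0] = min over k of (A[0][0] + B[0][0] = 8 + 5 = 13, A[0][1] + B[1][0] = 3 + -2 = 1) = 1 (attained at k = 1)
  C[0][1] = min over k of (A[0][0] + B[0][1] = 8 + 4 = 12, A[0][1] + B[1][1] = 3 + -4 = -1) = -1 (attained at k = 1)
  C[1][0] = min over k of (A[1][0] + B[0][0] = 6 + 5 = 11, A[1][1] + B[1][0] = 6 + -2 = 4) = 4 (attained at k = 1)
  C[1][1] = min over k of (A[1][0] + B[0][1] = 6 + 4 = 10, A[1][1] + B[1][1] = 6 + -4 = 2) = 2 (attained at k = 1)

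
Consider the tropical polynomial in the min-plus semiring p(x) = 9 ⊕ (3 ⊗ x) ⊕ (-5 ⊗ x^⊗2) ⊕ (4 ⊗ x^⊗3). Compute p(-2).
p(-2) = -9

A tropical monomial a ⊗ x^⊗i evaluates to a + i · x. Evaluating each term at x = -2:
  Term 0 contributes 9 + 0 · -2 = 9
  Term 1 contributes 3 + 1 · -2 = 1
  Term 2 contributes -5 + 2 · -2 = -9
  Term 3 contributes 4 + 3 · -2 = -2
p(-2) = ⊕ of these = min[9, 1, -9, -2] = -9.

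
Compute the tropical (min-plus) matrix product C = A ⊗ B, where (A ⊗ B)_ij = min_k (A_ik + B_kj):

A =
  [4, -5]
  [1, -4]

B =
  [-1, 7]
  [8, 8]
A ⊗ B =
  [3, 3]
  [0, 4]

Apply the min-plus product entry-by-entry:
  C[0][0] = min over k of (A[0][0] + B[0][0] = 4 + -1 = 3, A[0][1] + B[1][0] = -5 + 8 = 3) = 3 (attained at k = 0)
  C[0][1] = min over k of (A[0][0] + B[0][1] = 4 + 7 = 11, A[0][1] + B[1][1] = -5 + 8 = 3) = 3 (attained at k = 1)
  C[1][0] = min over k of (A[1][0] + B[0][0] = 1 + -1 = 0, A[1][1] + B[1][0] = -4 + 8 = 4) = 0 (attained at k = 0)
  C[1][1] = min over k of (A[1][0] + B[0][1] = 1 + 7 = 8, A[1][1] + B[1][1] = -4 + 8 = 4) = 4 (attained at k = 1)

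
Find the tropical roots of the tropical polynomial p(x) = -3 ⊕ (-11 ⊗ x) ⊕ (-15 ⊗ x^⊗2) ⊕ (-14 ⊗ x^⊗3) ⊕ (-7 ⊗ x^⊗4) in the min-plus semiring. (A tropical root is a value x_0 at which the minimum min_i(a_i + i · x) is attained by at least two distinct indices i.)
Roots: {-7, -1, 4, 8}

Each tropical root is a break point of the lower envelope of the lines y = a_i + i · x (there are 5 lines, with slopes 0, 1, ..., 4). Only the lines that attain the minimum somewhere contribute to roots; other lines are dominated. Here the surviving (envelope) indices are i = 4, i = 3, i = 2, i = 1, i = 0.
Intersections between consecutive envelope lines give the roots: for adjacent envelope indices i < j the intersection is x = (a_i − a_j) / (j − i). Reading off the sorted break points: {-7, -1, 4, 8}.
Verification: at each break x_0, at least two indices attain the minimum of min_i(a_i + i · x_0).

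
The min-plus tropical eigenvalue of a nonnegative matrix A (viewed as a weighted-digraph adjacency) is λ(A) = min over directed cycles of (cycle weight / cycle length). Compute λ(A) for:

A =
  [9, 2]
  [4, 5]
λ(A) = 3

Enumerate directed cycles and compute their means (weight / length). Sample:
  cycle 0 → 0: weight = 9, length = 1, mean = 9/1 ≈ 9.000
  cycle 1 → 1: weight = 5, length = 1, mean = 5/1 ≈ 5.000
  cycle 0 → 1 → 0: weight = 6, length = 2, mean = 6/2 ≈ 3.000
  cycle 1 → 0 → 1: weight = 6, length = 2, mean = 6/2 ≈ 3.000
Minimum mean = 3.000, attained e.g. along the cycle 0 → 1 → 0 with weight 6 and length 2. So λ(A) = 6/2 = 3.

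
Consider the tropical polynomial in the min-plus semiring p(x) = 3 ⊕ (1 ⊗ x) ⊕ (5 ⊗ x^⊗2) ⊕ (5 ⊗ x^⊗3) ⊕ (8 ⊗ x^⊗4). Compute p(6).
p(6) = 3

A tropical monomial a ⊗ x^⊗i evaluates to a + i · x. Evaluating each term at x = 6:
  Term 0 contributes 3 + 0 · 6 = 3
  Term 1 contributes 1 + 1 · 6 = 7
  Term 2 contributes 5 + 2 · 6 = 17
  Term 3 contributes 5 + 3 · 6 = 23
  Term 4 contributes 8 + 4 · 6 = 32
p(6) = ⊕ of these = min[3, 7, 17, 23, 32] = 3.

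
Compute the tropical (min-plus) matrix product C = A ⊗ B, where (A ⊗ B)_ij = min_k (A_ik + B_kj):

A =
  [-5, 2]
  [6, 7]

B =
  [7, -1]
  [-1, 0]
A ⊗ B =
  [1, -6]
  [6, 5]

Apply the min-plus product entry-by-entry:
  C[0][0] = min over k of (A[0][0] + B[0][0] = -5 + 7 = 2, A[0][1] + B[1][0] = 2 + -1 = 1) = 1 (attained at k = 1)
  C[0][1] = min over k of (A[0][0] + B[0][1] = -5 + -1 = -6, A[0][1] + B[1][1] = 2 + 0 = 2) = -6 (attained at k = 0)
  C[1][0] = min over k of (A[1][0] + B[0][0] = 6 + 7 = 13, A[1][1] + B[1][0] = 7 + -1 = 6) = 6 (attained at k = 1)
  C[1][1] = min over k of (A[1][0] + B[0][1] = 6 + -1 = 5, A[1][1] + B[1][1] = 7 + 0 = 7) = 5 (attained at k = 0)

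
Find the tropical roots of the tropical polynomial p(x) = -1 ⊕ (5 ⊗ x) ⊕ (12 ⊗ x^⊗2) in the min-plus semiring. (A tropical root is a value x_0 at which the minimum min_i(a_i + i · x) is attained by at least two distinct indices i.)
Roots: {-7, -6}

Each tropical root is a break point of the lower envelope of the lines y = a_i + i · x (there are 3 lines, with slopes 0, 1, ..., 2). Only the lines that attain the minimum somewhere contribute to roots; other lines are dominated. Here the surviving (envelope) indices are i = 2, i = 1, i = 0.
Intersections between consecutive envelope lines give the roots: for adjacent envelope indices i < j the intersection is x = (a_i − a_j) / (j − i). Reading off the sorted break points: {-7, -6}.
Verification: at each break x_0, at least two indices attain the minimum of min_i(a_i + i · x_0).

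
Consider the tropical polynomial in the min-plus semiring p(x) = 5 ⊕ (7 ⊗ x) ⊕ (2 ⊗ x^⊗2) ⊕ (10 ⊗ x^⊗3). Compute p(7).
p(7) = 5

A tropical monomial a ⊗ x^⊗i evaluates to a + i · x. Evaluating each term at x = 7:
  Term 0 contributes 5 + 0 · 7 = 5
  Term 1 contributes 7 + 1 · 7 = 14
  Term 2 contributes 2 + 2 · 7 = 16
  Term 3 contributes 10 + 3 · 7 = 31
p(7) = ⊕ of these = min[5, 14, 16, 31] = 5.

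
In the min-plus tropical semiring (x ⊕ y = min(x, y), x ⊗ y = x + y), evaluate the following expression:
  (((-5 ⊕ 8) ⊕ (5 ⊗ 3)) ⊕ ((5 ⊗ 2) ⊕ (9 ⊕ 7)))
(((-5 ⊕ 8) ⊕ (5 ⊗ 3)) ⊕ ((5 ⊗ 2) ⊕ (9 ⊕ 7))) = -5

Expand innermost to outermost. Recall ⊕ takes the minimum of its arguments and ⊗ takes their sum. Working out the expression (((-5 ⊕ 8) ⊕ (5 ⊗ 3)) ⊕ ((5 ⊗ 2) ⊕ (9 ⊕ 7))) gives -5.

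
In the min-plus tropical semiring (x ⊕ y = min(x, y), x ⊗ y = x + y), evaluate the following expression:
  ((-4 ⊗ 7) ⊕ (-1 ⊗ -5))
((-4 ⊗ 7) ⊕ (-1 ⊗ -5)) = -6

Expand innermost to outermost. Recall ⊕ takes the minimum of its arguments and ⊗ takes their sum. Working out the expression ((-4 ⊗ 7) ⊕ (-1 ⊗ -5)) gives -6.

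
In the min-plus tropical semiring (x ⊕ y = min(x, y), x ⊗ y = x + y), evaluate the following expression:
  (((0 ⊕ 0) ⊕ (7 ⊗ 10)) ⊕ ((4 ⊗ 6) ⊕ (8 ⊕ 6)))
(((0 ⊕ 0) ⊕ (7 ⊗ 10)) ⊕ ((4 ⊗ 6) ⊕ (8 ⊕ 6))) = 0

Expand innermost to outermost. Recall ⊕ takes the minimum of its arguments and ⊗ takes their sum. Working out the expression (((0 ⊕ 0) ⊕ (7 ⊗ 10)) ⊕ ((4 ⊗ 6) ⊕ (8 ⊕ 6))) gives 0.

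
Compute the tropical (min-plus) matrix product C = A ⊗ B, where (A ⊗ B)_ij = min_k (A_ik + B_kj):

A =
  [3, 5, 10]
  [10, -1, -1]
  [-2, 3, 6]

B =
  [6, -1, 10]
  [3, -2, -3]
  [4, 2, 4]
A ⊗ B =
  [8, 2, 2]
  [2, -3, -4]
  [4, -3, 0]

Apply the min-plus product entry-by-entry:
  C[0][0] = min over k of (A[0][0] + B[0][0] = 3 + 6 = 9, A[0][1] + B[1][0] = 5 + 3 = 8, A[0][2] + B[2][0] = 10 + 4 = 14) = 8 (attained at k = 1)
  C[0][1] = min over k of (A[0][0] + B[0][1] = 3 + -1 = 2, A[0][1] + B[1][1] = 5 + -2 = 3, A[0][2] + B[2][1] = 10 + 2 = 12) = 2 (attained at k = 0)
  C[0][2] = min over k of (A[0][0] + B[0][2] = 3 + 10 = 13, A[0][1] + B[1][2] = 5 + -3 = 2, A[0][2] + B[2][2] = 10 + 4 = 14) = 2 (attained at k = 1)
  C[1][0] = min over k of (A[1][0] + B[0][0] = 10 + 6 = 16, A[1][1] + B[1][0] = -1 + 3 = 2, A[1][2] + B[2][0] = -1 + 4 = 3) = 2 (attained at k = 1)
  C[1][1] = min over k of (A[1][0] + B[0][1] = 10 + -1 = 9, A[1][1] + B[1][1] = -1 + -2 = -3, A[1][2] + B[2][1] = -1 + 2 = 1) = -3 (attained at k = 1)
  C[1][2] = min over k of (A[1][0] + B[0][2] = 10 + 10 = 20, A[1][1] + B[1][2] = -1 + -3 = -4, A[1][2] + B[2][2] = -1 + 4 = 3) = -4 (attained at k = 1)
  C[2][0] = min over k of (A[2][0] + B[0][0] = -2 + 6 = 4, A[2][1] + B[1][0] = 3 + 3 = 6, A[2][2] + B[2][0] = 6 + 4 = 10) = 4 (attained at k = 0)
  C[2][1] = min over k of (A[2][0] + B[0][1] = -2 + -1 = -3, A[2][1] + B[1][1] = 3 + -2 = 1, A[2][2] + B[2][1] = 6 + 2 = 8) = -3 (attained at k = 0)
  C[2][2] = min over k of (A[2][0] + B[0][2] = -2 + 10 = 8, A[2][1] + B[1][2] = 3 + -3 = 0, A[2][2] + B[2][2] = 6 + 4 = 10) = 0 (attained at k = 1)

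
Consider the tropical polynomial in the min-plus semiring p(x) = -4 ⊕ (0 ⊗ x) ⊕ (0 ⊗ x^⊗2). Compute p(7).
p(7) = -4

A tropical monomial a ⊗ x^⊗i evaluates to a + i · x. Evaluating each term at x = 7:
  Term 0 contributes -4 + 0 · 7 = -4
  Term 1 contributes 0 + 1 · 7 = 7
  Term 2 contributes 0 + 2 · 7 = 14
p(7) = ⊕ of these = min[-4, 7, 14] = -4.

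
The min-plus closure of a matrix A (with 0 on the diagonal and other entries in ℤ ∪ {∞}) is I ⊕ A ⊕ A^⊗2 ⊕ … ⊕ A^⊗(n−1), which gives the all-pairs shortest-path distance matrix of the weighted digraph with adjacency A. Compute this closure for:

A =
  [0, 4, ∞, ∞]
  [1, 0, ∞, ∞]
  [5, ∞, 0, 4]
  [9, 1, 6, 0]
Closure =
  [0, 4, ∞, ∞]
  [1, 0, ∞, ∞]
  [5, 5, 0, 4]
  [2, 1, 6, 0]

This is the Floyd-Warshall all-pairs shortest-path computation. For each intermediate vertex k = 0, 1, …, 3, update dist[i][j] ← min(dist[i][j], dist[i][k] + dist[k][j]). The final matrix gives, for each (i, j), the minimum total weight of any directed path from i to j (possibly empty when i = j).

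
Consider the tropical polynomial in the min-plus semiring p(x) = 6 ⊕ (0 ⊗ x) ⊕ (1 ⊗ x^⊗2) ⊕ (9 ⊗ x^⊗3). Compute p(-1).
p(-1) = -1

A tropical monomial a ⊗ x^⊗i evaluates to a + i · x. Evaluating each term at x = -1:
  Term 0 contributes 6 + 0 · -1 = 6
  Term 1 contributes 0 + 1 · -1 = -1
  Term 2 contributes 1 + 2 · -1 = -1
  Term 3 contributes 9 + 3 · -1 = 6
p(-1) = ⊕ of these = min[6, -1, -1, 6] = -1.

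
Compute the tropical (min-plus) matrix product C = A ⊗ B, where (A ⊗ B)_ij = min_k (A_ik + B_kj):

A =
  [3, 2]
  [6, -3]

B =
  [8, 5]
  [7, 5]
A ⊗ B =
  [9, 7]
  [4, 2]

Apply the min-plus product entry-by-entry:
  C[0][0] = min over k of (A[0][0] + B[0][0] = 3 + 8 = 11, A[0][1] + B[1][0] = 2 + 7 = 9) = 9 (attained at k = 1)
  C[0][1] = min over k of (A[0][0] + B[0][1] = 3 + 5 = 8, A[0][1] + B[1][1] = 2 + 5 = 7) = 7 (attained at k = 1)
  C[1][0] = min over k of (A[1][0] + B[0][0] = 6 + 8 = 14, A[1][1] + B[1][0] = -3 + 7 = 4) = 4 (attained at k = 1)
  C[1][1] = min over k of (A[1][0] + B[0][1] = 6 + 5 = 11, A[1][1] + B[1][1] = -3 + 5 = 2) = 2 (attained at k = 1)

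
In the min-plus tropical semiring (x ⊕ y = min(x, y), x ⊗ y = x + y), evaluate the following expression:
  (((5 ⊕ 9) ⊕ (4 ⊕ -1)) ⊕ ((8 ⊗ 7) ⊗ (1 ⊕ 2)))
(((5 ⊕ 9) ⊕ (4 ⊕ -1)) ⊕ ((8 ⊗ 7) ⊗ (1 ⊕ 2))) = -1

Expand innermost to outermost. Recall ⊕ takes the minimum of its arguments and ⊗ takes their sum. Working out the expression (((5 ⊕ 9) ⊕ (4 ⊕ -1)) ⊕ ((8 ⊗ 7) ⊗ (1 ⊕ 2))) gives -1.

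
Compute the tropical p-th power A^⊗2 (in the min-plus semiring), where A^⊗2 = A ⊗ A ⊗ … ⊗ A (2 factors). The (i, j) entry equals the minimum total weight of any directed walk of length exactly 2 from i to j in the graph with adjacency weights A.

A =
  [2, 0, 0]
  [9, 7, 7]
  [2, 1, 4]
A^⊗2 =
  [2, 1, 2]
  [9, 8, 9]
  [4, 2, 2]

Each entry (A^⊗2)_ij equals the minimum over all length-2 walks i = v_0 → v_1 → … → v_2 = j of Σ_t A[v_t][v_{t+1}]. For example, for (i, j) = (0, 2) we minimise over 3 possible intermediate vertex sequences; the minimum is 2, attained along the walk 0 → 0 → 2.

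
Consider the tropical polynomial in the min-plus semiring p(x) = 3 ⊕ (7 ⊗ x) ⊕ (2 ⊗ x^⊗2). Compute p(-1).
p(-1) = 0

A tropical monomial a ⊗ x^⊗i evaluates to a + i · x. Evaluating each term at x = -1:
  Term 0 contributes 3 + 0 · -1 = 3
  Term 1 contributes 7 + 1 · -1 = 6
  Term 2 contributes 2 + 2 · -1 = 0
p(-1) = ⊕ of these = min[3, 6, 0] = 0.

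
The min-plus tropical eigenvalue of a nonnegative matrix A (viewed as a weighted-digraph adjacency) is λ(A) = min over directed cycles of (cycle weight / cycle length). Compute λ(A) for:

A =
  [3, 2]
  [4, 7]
λ(A) = 3

Enumerate directed cycles and compute their means (weight / length). Sample:
  cycle 0 → 0: weight = 3, length = 1, mean = 3/1 ≈ 3.000
  cycle 1 → 1: weight = 7, length = 1, mean = 7/1 ≈ 7.000
  cycle 0 → 1 → 0: weight = 6, length = 2, mean = 6/2 ≈ 3.000
  cycle 1 → 0 → 1: weight = 6, length = 2, mean = 6/2 ≈ 3.000
Minimum mean = 3.000, attained e.g. along the cycle 0 → 0 with weight 3 and length 1. So λ(A) = 3/1 = 3.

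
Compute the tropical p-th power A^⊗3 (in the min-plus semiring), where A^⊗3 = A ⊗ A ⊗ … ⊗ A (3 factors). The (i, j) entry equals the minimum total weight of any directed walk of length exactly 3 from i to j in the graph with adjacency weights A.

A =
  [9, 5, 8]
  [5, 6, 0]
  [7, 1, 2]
A^⊗3 =
  [12, 6, 7]
  [6, 3, 1]
  [8, 2, 3]

Each entry (A^⊗3)_ij equals the minimum over all length-3 walks i = v_0 → v_1 → … → v_3 = j of Σ_t A[v_t][v_{t+1}]. For example, for (i, j) = (0, 2) we minimise over 9 possible intermediate vertex sequences; the minimum is 7, attained along the walk 0 → 1 → 2 → 2.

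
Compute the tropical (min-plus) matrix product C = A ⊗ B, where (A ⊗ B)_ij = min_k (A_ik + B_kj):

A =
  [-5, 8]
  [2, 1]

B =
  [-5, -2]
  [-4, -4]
A ⊗ B =
  [-10, -7]
  [-3, -3]

Apply the min-plus product entry-by-entry:
  C[0][0] = min over k of (A[0][0] + B[0][0] = -5 + -5 = -10, A[0][1] + B[1][0] = 8 + -4 = 4) = -10 (attained at k = 0)
  C[0][1] = min over k of (A[0][0] + B[0][1] = -5 + -2 = -7, A[0][1] + B[1][1] = 8 + -4 = 4) = -7 (attained at k = 0)
  C[1][0] = min over k of (A[1][0] + B[0][0] = 2 + -5 = -3, A[1][1] + B[1][0] = 1 + -4 = -3) = -3 (attained at k = 0)
  C[1][1] = min over k of (A[1][0] + B[0][1] = 2 + -2 = 0, A[1][1] + B[1][1] = 1 + -4 = -3) = -3 (attained at k = 1)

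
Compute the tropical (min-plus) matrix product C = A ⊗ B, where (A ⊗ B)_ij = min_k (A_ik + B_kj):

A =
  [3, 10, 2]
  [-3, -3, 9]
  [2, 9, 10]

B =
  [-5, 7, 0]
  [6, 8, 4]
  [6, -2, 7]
A ⊗ B =
  [-2, 0, 3]
  [-8, 4, -3]
  [-3, 8, 2]

Apply the min-plus product entry-by-entry:
  C[0][0] = min over k of (A[0][0] + B[0][0] = 3 + -5 = -2, A[0][1] + B[1][0] = 10 + 6 = 16, A[0][2] + B[2][0] = 2 + 6 = 8) = -2 (attained at k = 0)
  C[0][1] = min over k of (A[0][0] + B[0][1] = 3 + 7 = 10, A[0][1] + B[1][1] = 10 + 8 = 18, A[0][2] + B[2][1] = 2 + -2 = 0) = 0 (attained at k = 2)
  C[0][2] = min over k of (A[0][0] + B[0][2] = 3 + 0 = 3, A[0][1] + B[1][2] = 10 + 4 = 14, A[0][2] + B[2][2] = 2 + 7 = 9) = 3 (attained at k = 0)
  C[1][0] = min over k of (A[1][0] + B[0][0] = -3 + -5 = -8, A[1][1] + B[1][0] = -3 + 6 = 3, A[1][2] + B[2][0] = 9 + 6 = 15) = -8 (attained at k = 0)
  C[1][1] = min over k of (A[1][0] + B[0][1] = -3 + 7 = 4, A[1][1] + B[1][1] = -3 + 8 = 5, A[1][2] + B[2][1] = 9 + -2 = 7) = 4 (attained at k = 0)
  C[1][2] = min over k of (A[1][0] + B[0][2] = -3 + 0 = -3, A[1][1] + B[1][2] = -3 + 4 = 1, A[1][2] + B[2][2] = 9 + 7 = 16) = -3 (attained at k = 0)
  C[2][0] = min over k of (A[2][0] + B[0][0] = 2 + -5 = -3, A[2][1] + B[1][0] = 9 + 6 = 15, A[2][2] + B[2][0] = 10 + 6 = 16) = -3 (attained at k = 0)
  C[2][1] = min over k of (A[2][0] + B[0][1] = 2 + 7 = 9, A[2][1] + B[1][1] = 9 + 8 = 17, A[2][2] + B[2][1] = 10 + -2 = 8) = 8 (attained at k = 2)
  C[2][2] = min over k of (A[2][0] + B[0][2] = 2 + 0 = 2, A[2][1] + B[1][2] = 9 + 4 = 13, A[2][2] + B[2][2] = 10 + 7 = 17) = 2 (attained at k = 0)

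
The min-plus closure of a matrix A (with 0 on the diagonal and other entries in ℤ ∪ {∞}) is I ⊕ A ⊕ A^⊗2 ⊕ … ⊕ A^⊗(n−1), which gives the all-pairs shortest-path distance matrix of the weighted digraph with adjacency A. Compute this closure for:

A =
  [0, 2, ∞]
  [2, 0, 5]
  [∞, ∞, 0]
Closure =
  [0, 2, 7]
  [2, 0, 5]
  [∞, ∞, 0]

This is the Floyd-Warshall all-pairs shortest-path computation. For each intermediate vertex k = 0, 1, …, 2, update dist[i][j] ← min(dist[i][j], dist[i][k] + dist[k][j]). The final matrix gives, for each (i, j), the minimum total weight of any directed path from i to j (possibly empty when i = j).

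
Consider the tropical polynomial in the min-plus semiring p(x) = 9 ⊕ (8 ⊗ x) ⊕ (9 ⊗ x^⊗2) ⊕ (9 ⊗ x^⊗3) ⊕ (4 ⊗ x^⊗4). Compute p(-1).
p(-1) = 0

A tropical monomial a ⊗ x^⊗i evaluates to a + i · x. Evaluating each term at x = -1:
  Term 0 contributes 9 + 0 · -1 = 9
  Term 1 contributes 8 + 1 · -1 = 7
  Term 2 contributes 9 + 2 · -1 = 7
  Term 3 contributes 9 + 3 · -1 = 6
  Term 4 contributes 4 + 4 · -1 = 0
p(-1) = ⊕ of these = min[9, 7, 7, 6, 0] = 0.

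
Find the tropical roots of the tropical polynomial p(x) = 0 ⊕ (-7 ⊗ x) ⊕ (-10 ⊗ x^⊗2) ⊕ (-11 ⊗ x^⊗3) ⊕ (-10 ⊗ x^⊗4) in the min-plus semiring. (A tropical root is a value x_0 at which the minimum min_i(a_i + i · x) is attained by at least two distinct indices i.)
Roots: {-1, 1, 3, 7}

Each tropical root is a break point of the lower envelope of the lines y = a_i + i · x (there are 5 lines, with slopes 0, 1, ..., 4). Only the lines that attain the minimum somewhere contribute to roots; other lines are dominated. Here the surviving (envelope) indices are i = 4, i = 3, i = 2, i = 1, i = 0.
Intersections between consecutive envelope lines give the roots: for adjacent envelope indices i < j the intersection is x = (a_i − a_j) / (j − i). Reading off the sorted break points: {-1, 1, 3, 7}.
Verification: at each break x_0, at least two indices attain the minimum of min_i(a_i + i · x_0).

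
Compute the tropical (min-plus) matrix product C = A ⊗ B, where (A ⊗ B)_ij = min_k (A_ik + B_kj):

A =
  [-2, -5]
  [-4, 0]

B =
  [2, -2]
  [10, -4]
A ⊗ B =
  [0, -9]
  [-2, -6]

Apply the min-plus product entry-by-entry:
  C[0][0] = min over k of (A[0][0] + B[0][0] = -2 + 2 = 0, A[0][1] + B[1][0] = -5 + 10 = 5) = 0 (attained at k = 0)
  C[0][1] = min over k of (A[0][0] + B[0][1] = -2 + -2 = -4, A[0][1] + B[1][1] = -5 + -4 = -9) = -9 (attained at k = 1)
  C[1][0] = min over k of (A[1][0] + B[0][0] = -4 + 2 = -2, A[1][1] + B[1][0] = 0 + 10 = 10) = -2 (attained at k = 0)
  C[1][1] = min over k of (A[1][0] + B[0][1] = -4 + -2 = -6, A[1][1] + B[1][1] = 0 + -4 = -4) = -6 (attained at k = 0)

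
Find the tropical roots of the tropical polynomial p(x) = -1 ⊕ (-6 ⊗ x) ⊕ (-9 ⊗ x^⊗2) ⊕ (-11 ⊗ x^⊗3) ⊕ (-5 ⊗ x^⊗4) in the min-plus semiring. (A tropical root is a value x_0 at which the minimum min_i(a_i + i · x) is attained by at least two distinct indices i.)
Roots: {-6, 2, 3, 5}

Each tropical root is a break point of the lower envelope of the lines y = a_i + i · x (there are 5 lines, with slopes 0, 1, ..., 4). Only the lines that attain the minimum somewhere contribute to roots; other lines are dominated. Here the surviving (envelope) indices are i = 4, i = 3, i = 2, i = 1, i = 0.
Intersections between consecutive envelope lines give the roots: for adjacent envelope indices i < j the intersection is x = (a_i − a_j) / (j − i). Reading off the sorted break points: {-6, 2, 3, 5}.
Verification: at each break x_0, at least two indices attain the minimum of min_i(a_i + i · x_0).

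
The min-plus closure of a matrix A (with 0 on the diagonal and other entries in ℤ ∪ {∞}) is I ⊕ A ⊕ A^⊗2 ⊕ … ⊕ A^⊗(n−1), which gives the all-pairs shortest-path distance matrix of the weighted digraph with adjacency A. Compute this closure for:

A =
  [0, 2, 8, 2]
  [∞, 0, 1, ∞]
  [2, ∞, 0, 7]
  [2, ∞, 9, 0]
Closure =
  [0, 2, 3, 2]
  [3, 0, 1, 5]
  [2, 4, 0, 4]
  [2, 4, 5, 0]

This is the Floyd-Warshall all-pairs shortest-path computation. For each intermediate vertex k = 0, 1, …, 3, update dist[i][j] ← min(dist[i][j], dist[i][k] + dist[k][j]). The final matrix gives, for each (i, j), the minimum total weight of any directed path from i to j (possibly empty when i = j).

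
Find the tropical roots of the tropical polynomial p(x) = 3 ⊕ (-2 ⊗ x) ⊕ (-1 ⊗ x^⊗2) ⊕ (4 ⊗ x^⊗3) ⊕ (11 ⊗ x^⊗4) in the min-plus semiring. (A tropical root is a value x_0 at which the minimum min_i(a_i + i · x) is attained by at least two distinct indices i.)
Roots: {-7, -5, -1, 5}

Each tropical root is a break point of the lower envelope of the lines y = a_i + i · x (there are 5 lines, with slopes 0, 1, ..., 4). Only the lines that attain the minimum somewhere contribute to roots; other lines are dominated. Here the surviving (envelope) indices are i = 4, i = 3, i = 2, i = 1, i = 0.
Intersections between consecutive envelope lines give the roots: for adjacent envelope indices i < j the intersection is x = (a_i − a_j) / (j − i). Reading off the sorted break points: {-7, -5, -1, 5}.
Verification: at each break x_0, at least two indices attain the minimum of min_i(a_i + i · x_0).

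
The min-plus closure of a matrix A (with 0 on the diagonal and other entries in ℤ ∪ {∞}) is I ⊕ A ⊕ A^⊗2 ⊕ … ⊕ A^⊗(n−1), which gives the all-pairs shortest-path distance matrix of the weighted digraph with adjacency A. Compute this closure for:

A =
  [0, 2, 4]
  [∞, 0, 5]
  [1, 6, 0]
Closure =
  [0, 2, 4]
  [6, 0, 5]
  [1, 3, 0]

This is the Floyd-Warshall all-pairs shortest-path computation. For each intermediate vertex k = 0, 1, …, 2, update dist[i][j] ← min(dist[i][j], dist[i][k] + dist[k][j]). The final matrix gives, for each (i, j), the minimum total weight of any directed path from i to j (possibly empty when i = j).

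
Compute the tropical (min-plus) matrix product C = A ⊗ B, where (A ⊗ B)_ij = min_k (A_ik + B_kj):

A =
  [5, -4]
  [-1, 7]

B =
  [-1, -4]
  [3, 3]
A ⊗ B =
  [-1, -1]
  [-2, -5]

Apply the min-plus product entry-by-entry:
  C[0][0] = min over k of (A[0][0] + B[0][0] = 5 + -1 = 4, A[0][1] + B[1][0] = -4 + 3 = -1) = -1 (attained at k = 1)
  C[0][1] = min over k of (A[0][0] + B[0][1] = 5 + -4 = 1, A[0][1] + B[1][1] = -4 + 3 = -1) = -1 (attained at k = 1)
  C[1][0] = min over k of (A[1][0] + B[0][0] = -1 + -1 = -2, A[1][1] + B[1][0] = 7 + 3 = 10) = -2 (attained at k = 0)
  C[1][1] = min over k of (A[1][0] + B[0][1] = -1 + -4 = -5, A[1][1] + B[1][1] = 7 + 3 = 10) = -5 (attained at k = 0)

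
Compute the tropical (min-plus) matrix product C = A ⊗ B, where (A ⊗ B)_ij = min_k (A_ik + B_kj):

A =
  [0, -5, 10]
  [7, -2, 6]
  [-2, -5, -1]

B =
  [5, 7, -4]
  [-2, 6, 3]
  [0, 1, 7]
A ⊗ B =
  [-7, 1, -4]
  [-4, 4, 1]
  [-7, 0, -6]

Apply the min-plus product entry-by-entry:
  C[0][0] = min over k of (A[0][0] + B[0][0] = 0 + 5 = 5, A[0][1] + B[1][0] = -5 + -2 = -7, A[0][2] + B[2][0] = 10 + 0 = 10) = -7 (attained at k = 1)
  C[0][1] = min over k of (A[0][0] + B[0][1] = 0 + 7 = 7, A[0][1] + B[1][1] = -5 + 6 = 1, A[0][2] + B[2][1] = 10 + 1 = 11) = 1 (attained at k = 1)
  C[0][2] = min over k of (A[0][0] + B[0][2] = 0 + -4 = -4, A[0][1] + B[1][2] = -5 + 3 = -2, A[0][2] + B[2][2] = 10 + 7 = 17) = -4 (attained at k = 0)
  C[1][0] = min over k of (A[1][0] + B[0][0] = 7 + 5 = 12, A[1][1] + B[1][0] = -2 + -2 = -4, A[1][2] + B[2][0] = 6 + 0 = 6) = -4 (attained at k = 1)
  C[1][1] = min over k of (A[1][0] + B[0][1] = 7 + 7 = 14, A[1][1] + B[1][1] = -2 + 6 = 4, A[1][2] + B[2][1] = 6 + 1 = 7) = 4 (attained at k = 1)
  C[1][2] = min over k of (A[1][0] + B[0][2] = 7 + -4 = 3, A[1][1] + B[1][2] = -2 + 3 = 1, A[1][2] + B[2][2] = 6 + 7 = 13) = 1 (attained at k = 1)
  C[2][0] = min over k of (A[2][0] + B[0][0] = -2 + 5 = 3, A[2][1] + B[1][0] = -5 + -2 = -7, A[2][2] + B[2][0] = -1 + 0 = -1) = -7 (attained at k = 1)
  C[2][1] = min over k of (A[2][0] + B[0][1] = -2 + 7 = 5, A[2][1] + B[1][1] = -5 + 6 = 1, A[2][2] + B[2][1] = -1 + 1 = 0) = 0 (attained at k = 2)
  C[2][2] = min over k of (A[2][0] + B[0][2] = -2 + -4 = -6, A[2][1] + B[1][2] = -5 + 3 = -2, A[2][2] + B[2][2] = -1 + 7 = 6) = -6 (attained at k = 0)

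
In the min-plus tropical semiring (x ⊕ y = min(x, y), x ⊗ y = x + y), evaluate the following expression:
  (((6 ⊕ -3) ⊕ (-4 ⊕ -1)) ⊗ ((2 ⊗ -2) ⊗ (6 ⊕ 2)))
(((6 ⊕ -3) ⊕ (-4 ⊕ -1)) ⊗ ((2 ⊗ -2) ⊗ (6 ⊕ 2))) = -2

Expand innermost to outermost. Recall ⊕ takes the minimum of its arguments and ⊗ takes their sum. Working out the expression (((6 ⊕ -3) ⊕ (-4 ⊕ -1)) ⊗ ((2 ⊗ -2) ⊗ (6 ⊕ 2))) gives -2.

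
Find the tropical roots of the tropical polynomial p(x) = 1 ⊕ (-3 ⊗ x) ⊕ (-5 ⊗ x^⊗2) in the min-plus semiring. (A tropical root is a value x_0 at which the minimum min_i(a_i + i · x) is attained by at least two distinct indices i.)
Roots: {2, 4}

Each tropical root is a break point of the lower envelope of the lines y = a_i + i · x (there are 3 lines, with slopes 0, 1, ..., 2). Only the lines that attain the minimum somewhere contribute to roots; other lines are dominated. Here the surviving (envelope) indices are i = 2, i = 1, i = 0.
Intersections between consecutive envelope lines give the roots: for adjacent envelope indices i < j the intersection is x = (a_i − a_j) / (j − i). Reading off the sorted break points: {2, 4}.
Verification: at each break x_0, at least two indices attain the minimum of min_i(a_i + i · x_0).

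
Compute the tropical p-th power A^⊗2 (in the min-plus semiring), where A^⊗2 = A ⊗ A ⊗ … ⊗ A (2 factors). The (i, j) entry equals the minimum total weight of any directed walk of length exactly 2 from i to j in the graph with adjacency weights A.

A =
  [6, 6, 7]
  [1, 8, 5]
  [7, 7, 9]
A^⊗2 =
  [7, 12, 11]
  [7, 7, 8]
  [8, 13, 12]

Each entry (A^⊗2)_ij equals the minimum over all length-2 walks i = v_0 → v_1 → … → v_2 = j of Σ_t A[v_t][v_{t+1}]. For example, for (i, j) = (0, 2) we minimise over 3 possible intermediate vertex sequences; the minimum is 11, attained along the walk 0 → 1 → 2.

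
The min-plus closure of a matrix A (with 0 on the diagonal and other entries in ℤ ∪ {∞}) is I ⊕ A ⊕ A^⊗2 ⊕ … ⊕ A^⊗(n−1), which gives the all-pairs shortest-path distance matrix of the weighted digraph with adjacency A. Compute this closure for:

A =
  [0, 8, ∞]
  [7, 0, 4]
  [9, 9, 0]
Closure =
  [0, 8, 12]
  [7, 0, 4]
  [9, 9, 0]

This is the Floyd-Warshall all-pairs shortest-path computation. For each intermediate vertex k = 0, 1, …, 2, update dist[i][j] ← min(dist[i][j], dist[i][k] + dist[k][j]). The final matrix gives, for each (i, j), the minimum total weight of any directed path from i to j (possibly empty when i = j).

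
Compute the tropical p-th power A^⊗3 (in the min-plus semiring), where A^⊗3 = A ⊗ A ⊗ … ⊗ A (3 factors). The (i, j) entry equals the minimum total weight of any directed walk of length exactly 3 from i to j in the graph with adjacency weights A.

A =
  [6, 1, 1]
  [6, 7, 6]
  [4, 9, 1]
A^⊗3 =
  [6, 6, 3]
  [11, 11, 8]
  [6, 6, 3]

Each entry (A^⊗3)_ij equals the minimum over all length-3 walks i = v_0 → v_1 → … → v_3 = j of Σ_t A[v_t][v_{t+1}]. For example, for (i, j) = (0, 2) we minimise over 9 possible intermediate vertex sequences; the minimum is 3, attained along the walk 0 → 2 → 2 → 2.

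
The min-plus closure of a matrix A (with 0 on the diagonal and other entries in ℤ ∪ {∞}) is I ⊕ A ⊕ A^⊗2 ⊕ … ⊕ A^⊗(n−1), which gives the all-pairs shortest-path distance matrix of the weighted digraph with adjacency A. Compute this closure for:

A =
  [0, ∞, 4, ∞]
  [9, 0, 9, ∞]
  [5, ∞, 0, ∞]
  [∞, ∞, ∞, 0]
Closure =
  [0, ∞, 4, ∞]
  [9, 0, 9, ∞]
  [5, ∞, 0, ∞]
  [∞, ∞, ∞, 0]

This is the Floyd-Warshall all-pairs shortest-path computation. For each intermediate vertex k = 0, 1, …, 3, update dist[i][j] ← min(dist[i][j], dist[i][k] + dist[k][j]). The final matrix gives, for each (i, j), the minimum total weight of any directed path from i to j (possibly empty when i = j).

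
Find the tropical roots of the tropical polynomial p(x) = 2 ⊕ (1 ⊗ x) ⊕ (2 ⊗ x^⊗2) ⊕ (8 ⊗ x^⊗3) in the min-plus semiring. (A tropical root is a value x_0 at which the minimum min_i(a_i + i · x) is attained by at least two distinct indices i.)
Roots: {-6, -1, 1}

Each tropical root is a break point of the lower envelope of the lines y = a_i + i · x (there are 4 lines, with slopes 0, 1, ..., 3). Only the lines that attain the minimum somewhere contribute to roots; other lines are dominated. Here the surviving (envelope) indices are i = 3, i = 2, i = 1, i = 0.
Intersections between consecutive envelope lines give the roots: for adjacent envelope indices i < j the intersection is x = (a_i − a_j) / (j − i). Reading off the sorted break points: {-6, -1, 1}.
Verification: at each break x_0, at least two indices attain the minimum of min_i(a_i + i · x_0).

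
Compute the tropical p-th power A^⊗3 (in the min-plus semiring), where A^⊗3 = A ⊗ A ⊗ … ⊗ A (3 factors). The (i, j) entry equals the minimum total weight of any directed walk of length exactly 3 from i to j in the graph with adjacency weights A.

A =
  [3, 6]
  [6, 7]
A^⊗3 =
  [9, 12]
  [12, 15]

Each entry (A^⊗3)_ij equals the minimum over all length-3 walks i = v_0 → v_1 → … → v_3 = j of Σ_t A[v_t][v_{t+1}]. For example, for (i, j) = (0, 1) we minimise over 4 possible intermediate vertex sequences; the minimum is 12, attained along the walk 0 → 0 → 0 → 1.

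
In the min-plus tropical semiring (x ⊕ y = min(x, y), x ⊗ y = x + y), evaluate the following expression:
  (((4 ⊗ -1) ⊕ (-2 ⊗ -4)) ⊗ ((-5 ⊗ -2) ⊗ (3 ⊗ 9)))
(((4 ⊗ -1) ⊕ (-2 ⊗ -4)) ⊗ ((-5 ⊗ -2) ⊗ (3 ⊗ 9))) = -1

Expand innermost to outermost. Recall ⊕ takes the minimum of its arguments and ⊗ takes their sum. Working out the expression (((4 ⊗ -1) ⊕ (-2 ⊗ -4)) ⊗ ((-5 ⊗ -2) ⊗ (3 ⊗ 9))) gives -1.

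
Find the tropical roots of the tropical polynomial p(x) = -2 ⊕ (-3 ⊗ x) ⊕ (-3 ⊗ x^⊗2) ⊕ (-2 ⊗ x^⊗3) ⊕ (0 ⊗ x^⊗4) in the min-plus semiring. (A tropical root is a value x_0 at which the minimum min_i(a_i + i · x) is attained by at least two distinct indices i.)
Roots: {-2, -1, 0, 1}

Each tropical root is a break point of the lower envelope of the lines y = a_i + i · x (there are 5 lines, with slopes 0, 1, ..., 4). Only the lines that attain the minimum somewhere contribute to roots; other lines are dominated. Here the surviving (envelope) indices are i = 4, i = 3, i = 2, i = 1, i = 0.
Intersections between consecutive envelope lines give the roots: for adjacent envelope indices i < j the intersection is x = (a_i − a_j) / (j − i). Reading off the sorted break points: {-2, -1, 0, 1}.
Verification: at each break x_0, at least two indices attain the minimum of min_i(a_i + i · x_0).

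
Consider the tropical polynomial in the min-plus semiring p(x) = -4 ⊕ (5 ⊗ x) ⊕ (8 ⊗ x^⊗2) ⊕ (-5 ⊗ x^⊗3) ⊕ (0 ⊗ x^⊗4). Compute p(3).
p(3) = -4

A tropical monomial a ⊗ x^⊗i evaluates to a + i · x. Evaluating each term at x = 3:
  Term 0 contributes -4 + 0 · 3 = -4
  Term 1 contributes 5 + 1 · 3 = 8
  Term 2 contributes 8 + 2 · 3 = 14
  Term 3 contributes -5 + 3 · 3 = 4
  Term 4 contributes 0 + 4 · 3 = 12
p(3) = ⊕ of these = min[-4, 8, 14, 4, 12] = -4.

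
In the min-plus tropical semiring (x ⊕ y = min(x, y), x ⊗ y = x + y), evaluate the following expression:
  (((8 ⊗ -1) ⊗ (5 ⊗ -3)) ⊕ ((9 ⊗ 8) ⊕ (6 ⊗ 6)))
(((8 ⊗ -1) ⊗ (5 ⊗ -3)) ⊕ ((9 ⊗ 8) ⊕ (6 ⊗ 6))) = 9

Expand innermost to outermost. Recall ⊕ takes the minimum of its arguments and ⊗ takes their sum. Working out the expression (((8 ⊗ -1) ⊗ (5 ⊗ -3)) ⊕ ((9 ⊗ 8) ⊕ (6 ⊗ 6))) gives 9.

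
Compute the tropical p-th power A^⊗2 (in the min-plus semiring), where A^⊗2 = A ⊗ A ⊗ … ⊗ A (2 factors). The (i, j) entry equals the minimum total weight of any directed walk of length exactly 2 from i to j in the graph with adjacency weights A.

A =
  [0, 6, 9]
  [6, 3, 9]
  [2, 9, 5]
A^⊗2 =
  [0, 6, 9]
  [6, 6, 12]
  [2, 8, 10]

Each entry (A^⊗2)_ij equals the minimum over all length-2 walks i = v_0 → v_1 → … → v_2 = j of Σ_t A[v_t][v_{t+1}]. For example, for (i, j) = (0, 2) we minimise over 3 possible intermediate vertex sequences; the minimum is 9, attained along the walk 0 → 0 → 2.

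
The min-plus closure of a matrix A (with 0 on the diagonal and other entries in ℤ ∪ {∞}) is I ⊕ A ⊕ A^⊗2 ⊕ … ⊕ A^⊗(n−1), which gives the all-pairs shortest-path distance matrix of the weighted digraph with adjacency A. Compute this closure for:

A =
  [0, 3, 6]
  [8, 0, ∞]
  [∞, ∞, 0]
Closure =
  [0, 3, 6]
  [8, 0, 14]
  [∞, ∞, 0]

This is the Floyd-Warshall all-pairs shortest-path computation. For each intermediate vertex k = 0, 1, …, 2, update dist[i][j] ← min(dist[i][j], dist[i][k] + dist[k][j]). The final matrix gives, for each (i, j), the minimum total weight of any directed path from i to j (possibly empty when i = j).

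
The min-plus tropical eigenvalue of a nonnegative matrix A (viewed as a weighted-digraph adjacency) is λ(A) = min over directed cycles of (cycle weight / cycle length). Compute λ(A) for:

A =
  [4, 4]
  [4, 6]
λ(A) = 4

Enumerate directed cycles and compute their means (weight / length). Sample:
  cycle 0 → 0: weight = 4, length = 1, mean = 4/1 ≈ 4.000
  cycle 1 → 1: weight = 6, length = 1, mean = 6/1 ≈ 6.000
  cycle 0 → 1 → 0: weight = 8, length = 2, mean = 8/2 ≈ 4.000
  cycle 1 → 0 → 1: weight = 8, length = 2, mean = 8/2 ≈ 4.000
Minimum mean = 4.000, attained e.g. along the cycle 0 → 0 with weight 4 and length 1. So λ(A) = 4/1 = 4.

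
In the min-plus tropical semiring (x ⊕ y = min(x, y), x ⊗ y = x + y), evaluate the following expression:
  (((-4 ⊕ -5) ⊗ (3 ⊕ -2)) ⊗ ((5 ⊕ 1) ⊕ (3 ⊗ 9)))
(((-4 ⊕ -5) ⊗ (3 ⊕ -2)) ⊗ ((5 ⊕ 1) ⊕ (3 ⊗ 9))) = -6

Expand innermost to outermost. Recall ⊕ takes the minimum of its arguments and ⊗ takes their sum. Working out the expression (((-4 ⊕ -5) ⊗ (3 ⊕ -2)) ⊗ ((5 ⊕ 1) ⊕ (3 ⊗ 9))) gives -6.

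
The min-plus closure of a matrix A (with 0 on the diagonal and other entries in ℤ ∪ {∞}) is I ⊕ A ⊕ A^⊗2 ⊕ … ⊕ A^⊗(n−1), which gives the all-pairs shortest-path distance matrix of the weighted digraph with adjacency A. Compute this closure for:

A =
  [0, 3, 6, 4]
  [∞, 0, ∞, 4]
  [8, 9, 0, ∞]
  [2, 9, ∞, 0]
Closure =
  [0, 3, 6, 4]
  [6, 0, 12, 4]
  [8, 9, 0, 12]
  [2, 5, 8, 0]

This is the Floyd-Warshall all-pairs shortest-path computation. For each intermediate vertex k = 0, 1, …, 3, update dist[i][j] ← min(dist[i][j], dist[i][k] + dist[k][j]). The final matrix gives, for each (i, j), the minimum total weight of any directed path from i to j (possibly empty when i = j).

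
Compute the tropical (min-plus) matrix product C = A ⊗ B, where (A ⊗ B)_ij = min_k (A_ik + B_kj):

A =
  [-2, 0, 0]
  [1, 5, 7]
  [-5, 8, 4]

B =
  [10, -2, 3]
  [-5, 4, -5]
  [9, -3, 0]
A ⊗ B =
  [-5, -4, -5]
  [0, -1, 0]
  [3, -7, -2]

Apply the min-plus product entry-by-entry:
  C[0][0] = min over k of (A[0][0] + B[0][0] = -2 + 10 = 8, A[0][1] + B[1][0] = 0 + -5 = -5, A[0][2] + B[2][0] = 0 + 9 = 9) = -5 (attained at k = 1)
  C[0][1] = min over k of (A[0][0] + B[0][1] = -2 + -2 = -4, A[0][1] + B[1][1] = 0 + 4 = 4, A[0][2] + B[2][1] = 0 + -3 = -3) = -4 (attained at k = 0)
  C[0][2] = min over k of (A[0][0] + B[0][2] = -2 + 3 = 1, A[0][1] + B[1][2] = 0 + -5 = -5, A[0][2] + B[2][2] = 0 + 0 = 0) = -5 (attained at k = 1)
  C[1][0] = min over k of (A[1][0] + B[0][0] = 1 + 10 = 11, A[1][1] + B[1][0] = 5 + -5 = 0, A[1][2] + B[2][0] = 7 + 9 = 16) = 0 (attained at k = 1)
  C[1][1] = min over k of (A[1][0] + B[0][1] = 1 + -2 = -1, A[1][1] + B[1][1] = 5 + 4 = 9, A[1][2] + B[2][1] = 7 + -3 = 4) = -1 (attained at k = 0)
  C[1][2] = min over k of (A[1][0] + B[0][2] = 1 + 3 = 4, A[1][1] + B[1][2] = 5 + -5 = 0, A[1][2] + B[2][2] = 7 + 0 = 7) = 0 (attained at k = 1)
  C[2][0] = min over k of (A[2][0] + B[0][0] = -5 + 10 = 5, A[2][1] + B[1][0] = 8 + -5 = 3, A[2][2] + B[2][0] = 4 + 9 = 13) = 3 (attained at k = 1)
  C[2][1] = min over k of (A[2][0] + B[0][1] = -5 + -2 = -7, A[2][1] + B[1][1] = 8 + 4 = 12, A[2][2] + B[2][1] = 4 + -3 = 1) = -7 (attained at k = 0)
  C[2][2] = min over k of (A[2][0] + B[0][2] = -5 + 3 = -2, A[2][1] + B[1][2] = 8 + -5 = 3, A[2][2] + B[2][2] = 4 + 0 = 4) = -2 (attained at k = 0)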